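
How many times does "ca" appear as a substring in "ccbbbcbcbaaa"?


Searching for "ca" in "ccbbbcbcbaaa"
Scanning each position:
  Position 0: "cc" => no
  Position 1: "cb" => no
  Position 2: "bb" => no
  Position 3: "bb" => no
  Position 4: "bc" => no
  Position 5: "cb" => no
  Position 6: "bc" => no
  Position 7: "cb" => no
  Position 8: "ba" => no
  Position 9: "aa" => no
  Position 10: "aa" => no
Total occurrences: 0

0


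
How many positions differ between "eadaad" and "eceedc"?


Comparing "eadaad" and "eceedc" position by position:
  Position 0: 'e' vs 'e' => same
  Position 1: 'a' vs 'c' => DIFFER
  Position 2: 'd' vs 'e' => DIFFER
  Position 3: 'a' vs 'e' => DIFFER
  Position 4: 'a' vs 'd' => DIFFER
  Position 5: 'd' vs 'c' => DIFFER
Positions that differ: 5

5


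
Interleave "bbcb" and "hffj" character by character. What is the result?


Interleaving "bbcb" and "hffj":
  Position 0: 'b' from first, 'h' from second => "bh"
  Position 1: 'b' from first, 'f' from second => "bf"
  Position 2: 'c' from first, 'f' from second => "cf"
  Position 3: 'b' from first, 'j' from second => "bj"
Result: bhbfcfbj

bhbfcfbj


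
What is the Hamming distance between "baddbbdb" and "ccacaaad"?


Comparing "baddbbdb" and "ccacaaad" position by position:
  Position 0: 'b' vs 'c' => differ
  Position 1: 'a' vs 'c' => differ
  Position 2: 'd' vs 'a' => differ
  Position 3: 'd' vs 'c' => differ
  Position 4: 'b' vs 'a' => differ
  Position 5: 'b' vs 'a' => differ
  Position 6: 'd' vs 'a' => differ
  Position 7: 'b' vs 'd' => differ
Total differences (Hamming distance): 8

8


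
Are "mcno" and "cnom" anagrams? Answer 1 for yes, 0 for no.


Strings: "mcno", "cnom"
Sorted first:  cmno
Sorted second: cmno
Sorted forms match => anagrams

1


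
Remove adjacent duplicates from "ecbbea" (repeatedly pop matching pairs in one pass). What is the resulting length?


Input: ecbbea
Stack-based adjacent duplicate removal:
  Read 'e': push. Stack: e
  Read 'c': push. Stack: ec
  Read 'b': push. Stack: ecb
  Read 'b': matches stack top 'b' => pop. Stack: ec
  Read 'e': push. Stack: ece
  Read 'a': push. Stack: ecea
Final stack: "ecea" (length 4)

4


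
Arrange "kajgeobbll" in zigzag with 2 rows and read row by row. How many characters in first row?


Zigzag "kajgeobbll" into 2 rows:
Placing characters:
  'k' => row 0
  'a' => row 1
  'j' => row 0
  'g' => row 1
  'e' => row 0
  'o' => row 1
  'b' => row 0
  'b' => row 1
  'l' => row 0
  'l' => row 1
Rows:
  Row 0: "kjebl"
  Row 1: "agobl"
First row length: 5

5


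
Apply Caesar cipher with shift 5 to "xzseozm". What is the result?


Caesar cipher: shift "xzseozm" by 5
  'x' (pos 23) + 5 = pos 2 = 'c'
  'z' (pos 25) + 5 = pos 4 = 'e'
  's' (pos 18) + 5 = pos 23 = 'x'
  'e' (pos 4) + 5 = pos 9 = 'j'
  'o' (pos 14) + 5 = pos 19 = 't'
  'z' (pos 25) + 5 = pos 4 = 'e'
  'm' (pos 12) + 5 = pos 17 = 'r'
Result: cexjter

cexjter


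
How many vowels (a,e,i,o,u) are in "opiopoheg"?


Input: opiopoheg
Checking each character:
  'o' at position 0: vowel (running total: 1)
  'p' at position 1: consonant
  'i' at position 2: vowel (running total: 2)
  'o' at position 3: vowel (running total: 3)
  'p' at position 4: consonant
  'o' at position 5: vowel (running total: 4)
  'h' at position 6: consonant
  'e' at position 7: vowel (running total: 5)
  'g' at position 8: consonant
Total vowels: 5

5


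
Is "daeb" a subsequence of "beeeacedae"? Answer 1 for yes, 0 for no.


Check if "daeb" is a subsequence of "beeeacedae"
Greedy scan:
  Position 0 ('b'): no match needed
  Position 1 ('e'): no match needed
  Position 2 ('e'): no match needed
  Position 3 ('e'): no match needed
  Position 4 ('a'): no match needed
  Position 5 ('c'): no match needed
  Position 6 ('e'): no match needed
  Position 7 ('d'): matches sub[0] = 'd'
  Position 8 ('a'): matches sub[1] = 'a'
  Position 9 ('e'): matches sub[2] = 'e'
Only matched 3/4 characters => not a subsequence

0


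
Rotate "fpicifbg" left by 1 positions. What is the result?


Input: "fpicifbg", rotate left by 1
First 1 characters: "f"
Remaining characters: "picifbg"
Concatenate remaining + first: "picifbg" + "f" = "picifbgf"

picifbgf


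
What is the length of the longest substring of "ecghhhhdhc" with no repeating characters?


Input: "ecghhhhdhc"
Sliding window (track last position of each char):
  Position 0 ('e'): window [0,0] length 1 -- new best
  Position 1 ('c'): window [0,1] length 2 -- new best
  Position 2 ('g'): window [0,2] length 3 -- new best
  Position 3 ('h'): window [0,3] length 4 -- new best
  Position 4 ('h'): repeat (last at 3), move window start to 4
  Position 4 ('h'): window [4,4] length 1
  Position 5 ('h'): repeat (last at 4), move window start to 5
  Position 5 ('h'): window [5,5] length 1
  Position 6 ('h'): repeat (last at 5), move window start to 6
  Position 6 ('h'): window [6,6] length 1
  Position 7 ('d'): window [6,7] length 2
  Position 8 ('h'): repeat (last at 6), move window start to 7
  Position 8 ('h'): window [7,8] length 2
  Position 9 ('c'): window [7,9] length 3
Longest substring with no repeats: "ecgh" with length 4

4


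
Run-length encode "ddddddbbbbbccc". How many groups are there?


Input: ddddddbbbbbccc
Scanning for consecutive runs:
  Group 1: 'd' x 6 (positions 0-5)
  Group 2: 'b' x 5 (positions 6-10)
  Group 3: 'c' x 3 (positions 11-13)
Total groups: 3

3


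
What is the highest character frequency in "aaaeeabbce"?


Input: aaaeeabbce
Character counts:
  'a': 4
  'b': 2
  'c': 1
  'e': 3
Maximum frequency: 4

4


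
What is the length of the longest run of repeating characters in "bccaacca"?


Input: "bccaacca"
Scanning for longest run:
  Position 1 ('c'): new char, reset run to 1
  Position 2 ('c'): continues run of 'c', length=2
  Position 3 ('a'): new char, reset run to 1
  Position 4 ('a'): continues run of 'a', length=2
  Position 5 ('c'): new char, reset run to 1
  Position 6 ('c'): continues run of 'c', length=2
  Position 7 ('a'): new char, reset run to 1
Longest run: 'c' with length 2

2


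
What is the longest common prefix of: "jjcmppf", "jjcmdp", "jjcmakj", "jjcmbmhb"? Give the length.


Words: jjcmppf, jjcmdp, jjcmakj, jjcmbmhb
  Position 0: all 'j' => match
  Position 1: all 'j' => match
  Position 2: all 'c' => match
  Position 3: all 'm' => match
  Position 4: ('p', 'd', 'a', 'b') => mismatch, stop
LCP = "jjcm" (length 4)

4


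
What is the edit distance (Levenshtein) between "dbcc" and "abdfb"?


Computing edit distance: "dbcc" -> "abdfb"
DP table:
           a    b    d    f    b
      0    1    2    3    4    5
  d   1    1    2    2    3    4
  b   2    2    1    2    3    3
  c   3    3    2    2    3    4
  c   4    4    3    3    3    4
Edit distance = dp[4][5] = 4

4


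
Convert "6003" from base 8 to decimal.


Input: "6003" in base 8
Positional expansion:
  Digit '6' (value 6) x 8^3 = 3072
  Digit '0' (value 0) x 8^2 = 0
  Digit '0' (value 0) x 8^1 = 0
  Digit '3' (value 3) x 8^0 = 3
Sum = 3075

3075


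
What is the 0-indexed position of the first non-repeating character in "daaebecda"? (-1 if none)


Input: daaebecda
Character frequencies:
  'a': 3
  'b': 1
  'c': 1
  'd': 2
  'e': 2
Scanning left to right for freq == 1:
  Position 0 ('d'): freq=2, skip
  Position 1 ('a'): freq=3, skip
  Position 2 ('a'): freq=3, skip
  Position 3 ('e'): freq=2, skip
  Position 4 ('b'): unique! => answer = 4

4


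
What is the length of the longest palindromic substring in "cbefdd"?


Input: "cbefdd"
Checking substrings for palindromes:
  [4:6] "dd" (len 2) => palindrome
Longest palindromic substring: "dd" with length 2

2


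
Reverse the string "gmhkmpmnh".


Input: gmhkmpmnh
Reading characters right to left:
  Position 8: 'h'
  Position 7: 'n'
  Position 6: 'm'
  Position 5: 'p'
  Position 4: 'm'
  Position 3: 'k'
  Position 2: 'h'
  Position 1: 'm'
  Position 0: 'g'
Reversed: hnmpmkhmg

hnmpmkhmg


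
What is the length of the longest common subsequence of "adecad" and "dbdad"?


LCS of "adecad" and "dbdad"
DP table:
           d    b    d    a    d
      0    0    0    0    0    0
  a   0    0    0    0    1    1
  d   0    1    1    1    1    2
  e   0    1    1    1    1    2
  c   0    1    1    1    1    2
  a   0    1    1    1    2    2
  d   0    1    1    2    2    3
LCS length = dp[6][5] = 3

3


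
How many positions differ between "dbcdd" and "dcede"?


Comparing "dbcdd" and "dcede" position by position:
  Position 0: 'd' vs 'd' => same
  Position 1: 'b' vs 'c' => DIFFER
  Position 2: 'c' vs 'e' => DIFFER
  Position 3: 'd' vs 'd' => same
  Position 4: 'd' vs 'e' => DIFFER
Positions that differ: 3

3


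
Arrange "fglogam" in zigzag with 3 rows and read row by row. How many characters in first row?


Zigzag "fglogam" into 3 rows:
Placing characters:
  'f' => row 0
  'g' => row 1
  'l' => row 2
  'o' => row 1
  'g' => row 0
  'a' => row 1
  'm' => row 2
Rows:
  Row 0: "fg"
  Row 1: "goa"
  Row 2: "lm"
First row length: 2

2


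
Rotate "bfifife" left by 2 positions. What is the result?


Input: "bfifife", rotate left by 2
First 2 characters: "bf"
Remaining characters: "ifife"
Concatenate remaining + first: "ifife" + "bf" = "ififebf"

ififebf


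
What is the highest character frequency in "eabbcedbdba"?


Input: eabbcedbdba
Character counts:
  'a': 2
  'b': 4
  'c': 1
  'd': 2
  'e': 2
Maximum frequency: 4

4


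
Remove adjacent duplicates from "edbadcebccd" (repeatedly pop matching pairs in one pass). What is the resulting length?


Input: edbadcebccd
Stack-based adjacent duplicate removal:
  Read 'e': push. Stack: e
  Read 'd': push. Stack: ed
  Read 'b': push. Stack: edb
  Read 'a': push. Stack: edba
  Read 'd': push. Stack: edbad
  Read 'c': push. Stack: edbadc
  Read 'e': push. Stack: edbadce
  Read 'b': push. Stack: edbadceb
  Read 'c': push. Stack: edbadcebc
  Read 'c': matches stack top 'c' => pop. Stack: edbadceb
  Read 'd': push. Stack: edbadcebd
Final stack: "edbadcebd" (length 9)

9


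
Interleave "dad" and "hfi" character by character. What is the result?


Interleaving "dad" and "hfi":
  Position 0: 'd' from first, 'h' from second => "dh"
  Position 1: 'a' from first, 'f' from second => "af"
  Position 2: 'd' from first, 'i' from second => "di"
Result: dhafdi

dhafdi


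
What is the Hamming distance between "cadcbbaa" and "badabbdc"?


Comparing "cadcbbaa" and "badabbdc" position by position:
  Position 0: 'c' vs 'b' => differ
  Position 1: 'a' vs 'a' => same
  Position 2: 'd' vs 'd' => same
  Position 3: 'c' vs 'a' => differ
  Position 4: 'b' vs 'b' => same
  Position 5: 'b' vs 'b' => same
  Position 6: 'a' vs 'd' => differ
  Position 7: 'a' vs 'c' => differ
Total differences (Hamming distance): 4

4


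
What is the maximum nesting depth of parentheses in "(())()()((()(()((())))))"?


Input: "(())()()((()(()((())))))"
Tracking depth:
  Position 0 '(': depth becomes 1
  Position 1 '(': depth becomes 2
  Position 2 ')': depth becomes 1
  Position 3 ')': depth becomes 0
  Position 4 '(': depth becomes 1
  Position 5 ')': depth becomes 0
  Position 6 '(': depth becomes 1
  Position 7 ')': depth becomes 0
  Position 8 '(': depth becomes 1
  Position 9 '(': depth becomes 2
  Position 10 '(': depth becomes 3
  Position 11 ')': depth becomes 2
  Position 12 '(': depth becomes 3
  Position 13 '(': depth becomes 4
  Position 14 ')': depth becomes 3
  Position 15 '(': depth becomes 4
  Position 16 '(': depth becomes 5
  Position 17 '(': depth becomes 6
  Position 18 ')': depth becomes 5
  Position 19 ')': depth becomes 4
  Position 20 ')': depth becomes 3
  Position 21 ')': depth becomes 2
  Position 22 ')': depth becomes 1
  Position 23 ')': depth becomes 0
Maximum depth reached: 6

6


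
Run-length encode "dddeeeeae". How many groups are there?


Input: dddeeeeae
Scanning for consecutive runs:
  Group 1: 'd' x 3 (positions 0-2)
  Group 2: 'e' x 4 (positions 3-6)
  Group 3: 'a' x 1 (positions 7-7)
  Group 4: 'e' x 1 (positions 8-8)
Total groups: 4

4


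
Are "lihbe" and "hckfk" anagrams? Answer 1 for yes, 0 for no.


Strings: "lihbe", "hckfk"
Sorted first:  behil
Sorted second: cfhkk
Differ at position 0: 'b' vs 'c' => not anagrams

0


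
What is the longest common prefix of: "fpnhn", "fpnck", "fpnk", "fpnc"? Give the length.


Words: fpnhn, fpnck, fpnk, fpnc
  Position 0: all 'f' => match
  Position 1: all 'p' => match
  Position 2: all 'n' => match
  Position 3: ('h', 'c', 'k', 'c') => mismatch, stop
LCP = "fpn" (length 3)

3


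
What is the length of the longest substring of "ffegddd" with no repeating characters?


Input: "ffegddd"
Sliding window (track last position of each char):
  Position 0 ('f'): window [0,0] length 1 -- new best
  Position 1 ('f'): repeat (last at 0), move window start to 1
  Position 1 ('f'): window [1,1] length 1
  Position 2 ('e'): window [1,2] length 2 -- new best
  Position 3 ('g'): window [1,3] length 3 -- new best
  Position 4 ('d'): window [1,4] length 4 -- new best
  Position 5 ('d'): repeat (last at 4), move window start to 5
  Position 5 ('d'): window [5,5] length 1
  Position 6 ('d'): repeat (last at 5), move window start to 6
  Position 6 ('d'): window [6,6] length 1
Longest substring with no repeats: "fegd" with length 4

4


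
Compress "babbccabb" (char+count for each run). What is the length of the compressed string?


Input: babbccabb
Runs:
  'b' x 1 => "b1"
  'a' x 1 => "a1"
  'b' x 2 => "b2"
  'c' x 2 => "c2"
  'a' x 1 => "a1"
  'b' x 2 => "b2"
Compressed: "b1a1b2c2a1b2"
Compressed length: 12

12


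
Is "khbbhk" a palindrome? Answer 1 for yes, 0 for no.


Input: khbbhk
Reversed: khbbhk
  Compare pos 0 ('k') with pos 5 ('k'): match
  Compare pos 1 ('h') with pos 4 ('h'): match
  Compare pos 2 ('b') with pos 3 ('b'): match
Result: palindrome

1


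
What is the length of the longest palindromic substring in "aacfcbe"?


Input: "aacfcbe"
Checking substrings for palindromes:
  [2:5] "cfc" (len 3) => palindrome
  [0:2] "aa" (len 2) => palindrome
Longest palindromic substring: "cfc" with length 3

3


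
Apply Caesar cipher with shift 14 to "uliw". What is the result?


Caesar cipher: shift "uliw" by 14
  'u' (pos 20) + 14 = pos 8 = 'i'
  'l' (pos 11) + 14 = pos 25 = 'z'
  'i' (pos 8) + 14 = pos 22 = 'w'
  'w' (pos 22) + 14 = pos 10 = 'k'
Result: izwk

izwk


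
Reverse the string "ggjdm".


Input: ggjdm
Reading characters right to left:
  Position 4: 'm'
  Position 3: 'd'
  Position 2: 'j'
  Position 1: 'g'
  Position 0: 'g'
Reversed: mdjgg

mdjgg


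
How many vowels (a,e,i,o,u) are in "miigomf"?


Input: miigomf
Checking each character:
  'm' at position 0: consonant
  'i' at position 1: vowel (running total: 1)
  'i' at position 2: vowel (running total: 2)
  'g' at position 3: consonant
  'o' at position 4: vowel (running total: 3)
  'm' at position 5: consonant
  'f' at position 6: consonant
Total vowels: 3

3


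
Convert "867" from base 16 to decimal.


Input: "867" in base 16
Positional expansion:
  Digit '8' (value 8) x 16^2 = 2048
  Digit '6' (value 6) x 16^1 = 96
  Digit '7' (value 7) x 16^0 = 7
Sum = 2151

2151


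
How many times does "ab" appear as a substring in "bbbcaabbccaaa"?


Searching for "ab" in "bbbcaabbccaaa"
Scanning each position:
  Position 0: "bb" => no
  Position 1: "bb" => no
  Position 2: "bc" => no
  Position 3: "ca" => no
  Position 4: "aa" => no
  Position 5: "ab" => MATCH
  Position 6: "bb" => no
  Position 7: "bc" => no
  Position 8: "cc" => no
  Position 9: "ca" => no
  Position 10: "aa" => no
  Position 11: "aa" => no
Total occurrences: 1

1


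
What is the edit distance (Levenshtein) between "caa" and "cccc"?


Computing edit distance: "caa" -> "cccc"
DP table:
           c    c    c    c
      0    1    2    3    4
  c   1    0    1    2    3
  a   2    1    1    2    3
  a   3    2    2    2    3
Edit distance = dp[3][4] = 3

3


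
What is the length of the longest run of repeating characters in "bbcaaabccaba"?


Input: "bbcaaabccaba"
Scanning for longest run:
  Position 1 ('b'): continues run of 'b', length=2
  Position 2 ('c'): new char, reset run to 1
  Position 3 ('a'): new char, reset run to 1
  Position 4 ('a'): continues run of 'a', length=2
  Position 5 ('a'): continues run of 'a', length=3
  Position 6 ('b'): new char, reset run to 1
  Position 7 ('c'): new char, reset run to 1
  Position 8 ('c'): continues run of 'c', length=2
  Position 9 ('a'): new char, reset run to 1
  Position 10 ('b'): new char, reset run to 1
  Position 11 ('a'): new char, reset run to 1
Longest run: 'a' with length 3

3


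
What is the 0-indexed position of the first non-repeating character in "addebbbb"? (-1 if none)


Input: addebbbb
Character frequencies:
  'a': 1
  'b': 4
  'd': 2
  'e': 1
Scanning left to right for freq == 1:
  Position 0 ('a'): unique! => answer = 0

0


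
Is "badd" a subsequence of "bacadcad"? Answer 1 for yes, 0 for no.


Check if "badd" is a subsequence of "bacadcad"
Greedy scan:
  Position 0 ('b'): matches sub[0] = 'b'
  Position 1 ('a'): matches sub[1] = 'a'
  Position 2 ('c'): no match needed
  Position 3 ('a'): no match needed
  Position 4 ('d'): matches sub[2] = 'd'
  Position 5 ('c'): no match needed
  Position 6 ('a'): no match needed
  Position 7 ('d'): matches sub[3] = 'd'
All 4 characters matched => is a subsequence

1


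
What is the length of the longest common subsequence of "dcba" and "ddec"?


LCS of "dcba" and "ddec"
DP table:
           d    d    e    c
      0    0    0    0    0
  d   0    1    1    1    1
  c   0    1    1    1    2
  b   0    1    1    1    2
  a   0    1    1    1    2
LCS length = dp[4][4] = 2

2


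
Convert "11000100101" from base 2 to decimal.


Input: "11000100101" in base 2
Positional expansion:
  Digit '1' (value 1) x 2^10 = 1024
  Digit '1' (value 1) x 2^9 = 512
  Digit '0' (value 0) x 2^8 = 0
  Digit '0' (value 0) x 2^7 = 0
  Digit '0' (value 0) x 2^6 = 0
  Digit '1' (value 1) x 2^5 = 32
  Digit '0' (value 0) x 2^4 = 0
  Digit '0' (value 0) x 2^3 = 0
  Digit '1' (value 1) x 2^2 = 4
  Digit '0' (value 0) x 2^1 = 0
  Digit '1' (value 1) x 2^0 = 1
Sum = 1573

1573


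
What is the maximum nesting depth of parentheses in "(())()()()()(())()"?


Input: "(())()()()()(())()"
Tracking depth:
  Position 0 '(': depth becomes 1
  Position 1 '(': depth becomes 2
  Position 2 ')': depth becomes 1
  Position 3 ')': depth becomes 0
  Position 4 '(': depth becomes 1
  Position 5 ')': depth becomes 0
  Position 6 '(': depth becomes 1
  Position 7 ')': depth becomes 0
  Position 8 '(': depth becomes 1
  Position 9 ')': depth becomes 0
  Position 10 '(': depth becomes 1
  Position 11 ')': depth becomes 0
  Position 12 '(': depth becomes 1
  Position 13 '(': depth becomes 2
  Position 14 ')': depth becomes 1
  Position 15 ')': depth becomes 0
  Position 16 '(': depth becomes 1
  Position 17 ')': depth becomes 0
Maximum depth reached: 2

2


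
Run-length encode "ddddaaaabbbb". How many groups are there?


Input: ddddaaaabbbb
Scanning for consecutive runs:
  Group 1: 'd' x 4 (positions 0-3)
  Group 2: 'a' x 4 (positions 4-7)
  Group 3: 'b' x 4 (positions 8-11)
Total groups: 3

3


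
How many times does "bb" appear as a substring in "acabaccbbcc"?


Searching for "bb" in "acabaccbbcc"
Scanning each position:
  Position 0: "ac" => no
  Position 1: "ca" => no
  Position 2: "ab" => no
  Position 3: "ba" => no
  Position 4: "ac" => no
  Position 5: "cc" => no
  Position 6: "cb" => no
  Position 7: "bb" => MATCH
  Position 8: "bc" => no
  Position 9: "cc" => no
Total occurrences: 1

1


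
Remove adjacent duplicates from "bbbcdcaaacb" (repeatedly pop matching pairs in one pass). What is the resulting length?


Input: bbbcdcaaacb
Stack-based adjacent duplicate removal:
  Read 'b': push. Stack: b
  Read 'b': matches stack top 'b' => pop. Stack: (empty)
  Read 'b': push. Stack: b
  Read 'c': push. Stack: bc
  Read 'd': push. Stack: bcd
  Read 'c': push. Stack: bcdc
  Read 'a': push. Stack: bcdca
  Read 'a': matches stack top 'a' => pop. Stack: bcdc
  Read 'a': push. Stack: bcdca
  Read 'c': push. Stack: bcdcac
  Read 'b': push. Stack: bcdcacb
Final stack: "bcdcacb" (length 7)

7


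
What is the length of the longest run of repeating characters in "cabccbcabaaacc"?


Input: "cabccbcabaaacc"
Scanning for longest run:
  Position 1 ('a'): new char, reset run to 1
  Position 2 ('b'): new char, reset run to 1
  Position 3 ('c'): new char, reset run to 1
  Position 4 ('c'): continues run of 'c', length=2
  Position 5 ('b'): new char, reset run to 1
  Position 6 ('c'): new char, reset run to 1
  Position 7 ('a'): new char, reset run to 1
  Position 8 ('b'): new char, reset run to 1
  Position 9 ('a'): new char, reset run to 1
  Position 10 ('a'): continues run of 'a', length=2
  Position 11 ('a'): continues run of 'a', length=3
  Position 12 ('c'): new char, reset run to 1
  Position 13 ('c'): continues run of 'c', length=2
Longest run: 'a' with length 3

3


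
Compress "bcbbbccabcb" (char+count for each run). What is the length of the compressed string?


Input: bcbbbccabcb
Runs:
  'b' x 1 => "b1"
  'c' x 1 => "c1"
  'b' x 3 => "b3"
  'c' x 2 => "c2"
  'a' x 1 => "a1"
  'b' x 1 => "b1"
  'c' x 1 => "c1"
  'b' x 1 => "b1"
Compressed: "b1c1b3c2a1b1c1b1"
Compressed length: 16

16


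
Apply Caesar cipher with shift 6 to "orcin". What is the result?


Caesar cipher: shift "orcin" by 6
  'o' (pos 14) + 6 = pos 20 = 'u'
  'r' (pos 17) + 6 = pos 23 = 'x'
  'c' (pos 2) + 6 = pos 8 = 'i'
  'i' (pos 8) + 6 = pos 14 = 'o'
  'n' (pos 13) + 6 = pos 19 = 't'
Result: uxiot

uxiot


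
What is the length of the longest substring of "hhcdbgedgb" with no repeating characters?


Input: "hhcdbgedgb"
Sliding window (track last position of each char):
  Position 0 ('h'): window [0,0] length 1 -- new best
  Position 1 ('h'): repeat (last at 0), move window start to 1
  Position 1 ('h'): window [1,1] length 1
  Position 2 ('c'): window [1,2] length 2 -- new best
  Position 3 ('d'): window [1,3] length 3 -- new best
  Position 4 ('b'): window [1,4] length 4 -- new best
  Position 5 ('g'): window [1,5] length 5 -- new best
  Position 6 ('e'): window [1,6] length 6 -- new best
  Position 7 ('d'): repeat (last at 3), move window start to 4
  Position 7 ('d'): window [4,7] length 4
  Position 8 ('g'): repeat (last at 5), move window start to 6
  Position 8 ('g'): window [6,8] length 3
  Position 9 ('b'): window [6,9] length 4
Longest substring with no repeats: "hcdbge" with length 6

6


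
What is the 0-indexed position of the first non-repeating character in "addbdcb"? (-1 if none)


Input: addbdcb
Character frequencies:
  'a': 1
  'b': 2
  'c': 1
  'd': 3
Scanning left to right for freq == 1:
  Position 0 ('a'): unique! => answer = 0

0


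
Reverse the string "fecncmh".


Input: fecncmh
Reading characters right to left:
  Position 6: 'h'
  Position 5: 'm'
  Position 4: 'c'
  Position 3: 'n'
  Position 2: 'c'
  Position 1: 'e'
  Position 0: 'f'
Reversed: hmcncef

hmcncef


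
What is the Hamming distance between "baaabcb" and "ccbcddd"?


Comparing "baaabcb" and "ccbcddd" position by position:
  Position 0: 'b' vs 'c' => differ
  Position 1: 'a' vs 'c' => differ
  Position 2: 'a' vs 'b' => differ
  Position 3: 'a' vs 'c' => differ
  Position 4: 'b' vs 'd' => differ
  Position 5: 'c' vs 'd' => differ
  Position 6: 'b' vs 'd' => differ
Total differences (Hamming distance): 7

7


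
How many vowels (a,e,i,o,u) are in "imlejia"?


Input: imlejia
Checking each character:
  'i' at position 0: vowel (running total: 1)
  'm' at position 1: consonant
  'l' at position 2: consonant
  'e' at position 3: vowel (running total: 2)
  'j' at position 4: consonant
  'i' at position 5: vowel (running total: 3)
  'a' at position 6: vowel (running total: 4)
Total vowels: 4

4


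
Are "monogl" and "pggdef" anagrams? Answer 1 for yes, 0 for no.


Strings: "monogl", "pggdef"
Sorted first:  glmnoo
Sorted second: defggp
Differ at position 0: 'g' vs 'd' => not anagrams

0


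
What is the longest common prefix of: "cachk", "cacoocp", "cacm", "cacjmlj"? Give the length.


Words: cachk, cacoocp, cacm, cacjmlj
  Position 0: all 'c' => match
  Position 1: all 'a' => match
  Position 2: all 'c' => match
  Position 3: ('h', 'o', 'm', 'j') => mismatch, stop
LCP = "cac" (length 3)

3


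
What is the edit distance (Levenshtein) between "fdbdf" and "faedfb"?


Computing edit distance: "fdbdf" -> "faedfb"
DP table:
           f    a    e    d    f    b
      0    1    2    3    4    5    6
  f   1    0    1    2    3    4    5
  d   2    1    1    2    2    3    4
  b   3    2    2    2    3    3    3
  d   4    3    3    3    2    3    4
  f   5    4    4    4    3    2    3
Edit distance = dp[5][6] = 3

3


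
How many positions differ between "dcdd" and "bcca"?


Comparing "dcdd" and "bcca" position by position:
  Position 0: 'd' vs 'b' => DIFFER
  Position 1: 'c' vs 'c' => same
  Position 2: 'd' vs 'c' => DIFFER
  Position 3: 'd' vs 'a' => DIFFER
Positions that differ: 3

3


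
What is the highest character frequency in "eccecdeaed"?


Input: eccecdeaed
Character counts:
  'a': 1
  'c': 3
  'd': 2
  'e': 4
Maximum frequency: 4

4


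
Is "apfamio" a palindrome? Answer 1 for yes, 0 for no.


Input: apfamio
Reversed: oimafpa
  Compare pos 0 ('a') with pos 6 ('o'): MISMATCH
  Compare pos 1 ('p') with pos 5 ('i'): MISMATCH
  Compare pos 2 ('f') with pos 4 ('m'): MISMATCH
Result: not a palindrome

0


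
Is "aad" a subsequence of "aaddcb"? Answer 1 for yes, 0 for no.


Check if "aad" is a subsequence of "aaddcb"
Greedy scan:
  Position 0 ('a'): matches sub[0] = 'a'
  Position 1 ('a'): matches sub[1] = 'a'
  Position 2 ('d'): matches sub[2] = 'd'
  Position 3 ('d'): no match needed
  Position 4 ('c'): no match needed
  Position 5 ('b'): no match needed
All 3 characters matched => is a subsequence

1


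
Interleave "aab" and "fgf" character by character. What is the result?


Interleaving "aab" and "fgf":
  Position 0: 'a' from first, 'f' from second => "af"
  Position 1: 'a' from first, 'g' from second => "ag"
  Position 2: 'b' from first, 'f' from second => "bf"
Result: afagbf

afagbf


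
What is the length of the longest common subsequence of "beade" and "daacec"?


LCS of "beade" and "daacec"
DP table:
           d    a    a    c    e    c
      0    0    0    0    0    0    0
  b   0    0    0    0    0    0    0
  e   0    0    0    0    0    1    1
  a   0    0    1    1    1    1    1
  d   0    1    1    1    1    1    1
  e   0    1    1    1    1    2    2
LCS length = dp[5][6] = 2

2


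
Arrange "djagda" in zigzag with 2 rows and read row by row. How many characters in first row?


Zigzag "djagda" into 2 rows:
Placing characters:
  'd' => row 0
  'j' => row 1
  'a' => row 0
  'g' => row 1
  'd' => row 0
  'a' => row 1
Rows:
  Row 0: "dad"
  Row 1: "jga"
First row length: 3

3


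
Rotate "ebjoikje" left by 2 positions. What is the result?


Input: "ebjoikje", rotate left by 2
First 2 characters: "eb"
Remaining characters: "joikje"
Concatenate remaining + first: "joikje" + "eb" = "joikjeeb"

joikjeeb


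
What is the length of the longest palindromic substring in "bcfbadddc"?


Input: "bcfbadddc"
Checking substrings for palindromes:
  [5:8] "ddd" (len 3) => palindrome
  [5:7] "dd" (len 2) => palindrome
  [6:8] "dd" (len 2) => palindrome
Longest palindromic substring: "ddd" with length 3

3


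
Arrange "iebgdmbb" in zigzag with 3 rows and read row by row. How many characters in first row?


Zigzag "iebgdmbb" into 3 rows:
Placing characters:
  'i' => row 0
  'e' => row 1
  'b' => row 2
  'g' => row 1
  'd' => row 0
  'm' => row 1
  'b' => row 2
  'b' => row 1
Rows:
  Row 0: "id"
  Row 1: "egmb"
  Row 2: "bb"
First row length: 2

2


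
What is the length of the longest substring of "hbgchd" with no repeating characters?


Input: "hbgchd"
Sliding window (track last position of each char):
  Position 0 ('h'): window [0,0] length 1 -- new best
  Position 1 ('b'): window [0,1] length 2 -- new best
  Position 2 ('g'): window [0,2] length 3 -- new best
  Position 3 ('c'): window [0,3] length 4 -- new best
  Position 4 ('h'): repeat (last at 0), move window start to 1
  Position 4 ('h'): window [1,4] length 4
  Position 5 ('d'): window [1,5] length 5 -- new best
Longest substring with no repeats: "bgchd" with length 5

5


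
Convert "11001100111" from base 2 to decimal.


Input: "11001100111" in base 2
Positional expansion:
  Digit '1' (value 1) x 2^10 = 1024
  Digit '1' (value 1) x 2^9 = 512
  Digit '0' (value 0) x 2^8 = 0
  Digit '0' (value 0) x 2^7 = 0
  Digit '1' (value 1) x 2^6 = 64
  Digit '1' (value 1) x 2^5 = 32
  Digit '0' (value 0) x 2^4 = 0
  Digit '0' (value 0) x 2^3 = 0
  Digit '1' (value 1) x 2^2 = 4
  Digit '1' (value 1) x 2^1 = 2
  Digit '1' (value 1) x 2^0 = 1
Sum = 1639

1639


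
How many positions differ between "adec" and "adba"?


Comparing "adec" and "adba" position by position:
  Position 0: 'a' vs 'a' => same
  Position 1: 'd' vs 'd' => same
  Position 2: 'e' vs 'b' => DIFFER
  Position 3: 'c' vs 'a' => DIFFER
Positions that differ: 2

2


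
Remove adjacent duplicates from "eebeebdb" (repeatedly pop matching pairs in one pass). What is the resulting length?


Input: eebeebdb
Stack-based adjacent duplicate removal:
  Read 'e': push. Stack: e
  Read 'e': matches stack top 'e' => pop. Stack: (empty)
  Read 'b': push. Stack: b
  Read 'e': push. Stack: be
  Read 'e': matches stack top 'e' => pop. Stack: b
  Read 'b': matches stack top 'b' => pop. Stack: (empty)
  Read 'd': push. Stack: d
  Read 'b': push. Stack: db
Final stack: "db" (length 2)

2


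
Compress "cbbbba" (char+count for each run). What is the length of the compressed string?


Input: cbbbba
Runs:
  'c' x 1 => "c1"
  'b' x 4 => "b4"
  'a' x 1 => "a1"
Compressed: "c1b4a1"
Compressed length: 6

6


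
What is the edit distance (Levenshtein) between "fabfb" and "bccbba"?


Computing edit distance: "fabfb" -> "bccbba"
DP table:
           b    c    c    b    b    a
      0    1    2    3    4    5    6
  f   1    1    2    3    4    5    6
  a   2    2    2    3    4    5    5
  b   3    2    3    3    3    4    5
  f   4    3    3    4    4    4    5
  b   5    4    4    4    4    4    5
Edit distance = dp[5][6] = 5

5


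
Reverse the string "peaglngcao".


Input: peaglngcao
Reading characters right to left:
  Position 9: 'o'
  Position 8: 'a'
  Position 7: 'c'
  Position 6: 'g'
  Position 5: 'n'
  Position 4: 'l'
  Position 3: 'g'
  Position 2: 'a'
  Position 1: 'e'
  Position 0: 'p'
Reversed: oacgnlgaep

oacgnlgaep


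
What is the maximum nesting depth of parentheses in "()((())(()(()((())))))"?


Input: "()((())(()(()((())))))"
Tracking depth:
  Position 0 '(': depth becomes 1
  Position 1 ')': depth becomes 0
  Position 2 '(': depth becomes 1
  Position 3 '(': depth becomes 2
  Position 4 '(': depth becomes 3
  Position 5 ')': depth becomes 2
  Position 6 ')': depth becomes 1
  Position 7 '(': depth becomes 2
  Position 8 '(': depth becomes 3
  Position 9 ')': depth becomes 2
  Position 10 '(': depth becomes 3
  Position 11 '(': depth becomes 4
  Position 12 ')': depth becomes 3
  Position 13 '(': depth becomes 4
  Position 14 '(': depth becomes 5
  Position 15 '(': depth becomes 6
  Position 16 ')': depth becomes 5
  Position 17 ')': depth becomes 4
  Position 18 ')': depth becomes 3
  Position 19 ')': depth becomes 2
  Position 20 ')': depth becomes 1
  Position 21 ')': depth becomes 0
Maximum depth reached: 6

6


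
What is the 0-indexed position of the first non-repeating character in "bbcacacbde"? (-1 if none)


Input: bbcacacbde
Character frequencies:
  'a': 2
  'b': 3
  'c': 3
  'd': 1
  'e': 1
Scanning left to right for freq == 1:
  Position 0 ('b'): freq=3, skip
  Position 1 ('b'): freq=3, skip
  Position 2 ('c'): freq=3, skip
  Position 3 ('a'): freq=2, skip
  Position 4 ('c'): freq=3, skip
  Position 5 ('a'): freq=2, skip
  Position 6 ('c'): freq=3, skip
  Position 7 ('b'): freq=3, skip
  Position 8 ('d'): unique! => answer = 8

8


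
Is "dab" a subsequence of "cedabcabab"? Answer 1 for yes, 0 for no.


Check if "dab" is a subsequence of "cedabcabab"
Greedy scan:
  Position 0 ('c'): no match needed
  Position 1 ('e'): no match needed
  Position 2 ('d'): matches sub[0] = 'd'
  Position 3 ('a'): matches sub[1] = 'a'
  Position 4 ('b'): matches sub[2] = 'b'
  Position 5 ('c'): no match needed
  Position 6 ('a'): no match needed
  Position 7 ('b'): no match needed
  Position 8 ('a'): no match needed
  Position 9 ('b'): no match needed
All 3 characters matched => is a subsequence

1


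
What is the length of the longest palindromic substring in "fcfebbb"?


Input: "fcfebbb"
Checking substrings for palindromes:
  [0:3] "fcf" (len 3) => palindrome
  [4:7] "bbb" (len 3) => palindrome
  [4:6] "bb" (len 2) => palindrome
  [5:7] "bb" (len 2) => palindrome
Longest palindromic substring: "fcf" with length 3

3


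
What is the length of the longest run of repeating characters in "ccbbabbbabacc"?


Input: "ccbbabbbabacc"
Scanning for longest run:
  Position 1 ('c'): continues run of 'c', length=2
  Position 2 ('b'): new char, reset run to 1
  Position 3 ('b'): continues run of 'b', length=2
  Position 4 ('a'): new char, reset run to 1
  Position 5 ('b'): new char, reset run to 1
  Position 6 ('b'): continues run of 'b', length=2
  Position 7 ('b'): continues run of 'b', length=3
  Position 8 ('a'): new char, reset run to 1
  Position 9 ('b'): new char, reset run to 1
  Position 10 ('a'): new char, reset run to 1
  Position 11 ('c'): new char, reset run to 1
  Position 12 ('c'): continues run of 'c', length=2
Longest run: 'b' with length 3

3


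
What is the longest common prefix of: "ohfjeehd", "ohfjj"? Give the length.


Words: ohfjeehd, ohfjj
  Position 0: all 'o' => match
  Position 1: all 'h' => match
  Position 2: all 'f' => match
  Position 3: all 'j' => match
  Position 4: ('e', 'j') => mismatch, stop
LCP = "ohfj" (length 4)

4


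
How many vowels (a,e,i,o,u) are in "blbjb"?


Input: blbjb
Checking each character:
  'b' at position 0: consonant
  'l' at position 1: consonant
  'b' at position 2: consonant
  'j' at position 3: consonant
  'b' at position 4: consonant
Total vowels: 0

0


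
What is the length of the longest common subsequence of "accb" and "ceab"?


LCS of "accb" and "ceab"
DP table:
           c    e    a    b
      0    0    0    0    0
  a   0    0    0    1    1
  c   0    1    1    1    1
  c   0    1    1    1    1
  b   0    1    1    1    2
LCS length = dp[4][4] = 2

2


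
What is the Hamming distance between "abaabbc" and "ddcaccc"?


Comparing "abaabbc" and "ddcaccc" position by position:
  Position 0: 'a' vs 'd' => differ
  Position 1: 'b' vs 'd' => differ
  Position 2: 'a' vs 'c' => differ
  Position 3: 'a' vs 'a' => same
  Position 4: 'b' vs 'c' => differ
  Position 5: 'b' vs 'c' => differ
  Position 6: 'c' vs 'c' => same
Total differences (Hamming distance): 5

5


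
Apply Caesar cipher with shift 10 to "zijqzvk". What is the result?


Caesar cipher: shift "zijqzvk" by 10
  'z' (pos 25) + 10 = pos 9 = 'j'
  'i' (pos 8) + 10 = pos 18 = 's'
  'j' (pos 9) + 10 = pos 19 = 't'
  'q' (pos 16) + 10 = pos 0 = 'a'
  'z' (pos 25) + 10 = pos 9 = 'j'
  'v' (pos 21) + 10 = pos 5 = 'f'
  'k' (pos 10) + 10 = pos 20 = 'u'
Result: jstajfu

jstajfu


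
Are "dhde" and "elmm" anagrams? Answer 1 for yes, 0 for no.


Strings: "dhde", "elmm"
Sorted first:  ddeh
Sorted second: elmm
Differ at position 0: 'd' vs 'e' => not anagrams

0


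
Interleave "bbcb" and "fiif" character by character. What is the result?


Interleaving "bbcb" and "fiif":
  Position 0: 'b' from first, 'f' from second => "bf"
  Position 1: 'b' from first, 'i' from second => "bi"
  Position 2: 'c' from first, 'i' from second => "ci"
  Position 3: 'b' from first, 'f' from second => "bf"
Result: bfbicibf

bfbicibf


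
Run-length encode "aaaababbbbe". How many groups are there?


Input: aaaababbbbe
Scanning for consecutive runs:
  Group 1: 'a' x 4 (positions 0-3)
  Group 2: 'b' x 1 (positions 4-4)
  Group 3: 'a' x 1 (positions 5-5)
  Group 4: 'b' x 4 (positions 6-9)
  Group 5: 'e' x 1 (positions 10-10)
Total groups: 5

5


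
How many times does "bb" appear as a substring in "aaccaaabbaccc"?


Searching for "bb" in "aaccaaabbaccc"
Scanning each position:
  Position 0: "aa" => no
  Position 1: "ac" => no
  Position 2: "cc" => no
  Position 3: "ca" => no
  Position 4: "aa" => no
  Position 5: "aa" => no
  Position 6: "ab" => no
  Position 7: "bb" => MATCH
  Position 8: "ba" => no
  Position 9: "ac" => no
  Position 10: "cc" => no
  Position 11: "cc" => no
Total occurrences: 1

1


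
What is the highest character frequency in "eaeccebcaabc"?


Input: eaeccebcaabc
Character counts:
  'a': 3
  'b': 2
  'c': 4
  'e': 3
Maximum frequency: 4

4


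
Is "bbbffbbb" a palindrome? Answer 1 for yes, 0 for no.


Input: bbbffbbb
Reversed: bbbffbbb
  Compare pos 0 ('b') with pos 7 ('b'): match
  Compare pos 1 ('b') with pos 6 ('b'): match
  Compare pos 2 ('b') with pos 5 ('b'): match
  Compare pos 3 ('f') with pos 4 ('f'): match
Result: palindrome

1


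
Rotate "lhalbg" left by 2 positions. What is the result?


Input: "lhalbg", rotate left by 2
First 2 characters: "lh"
Remaining characters: "albg"
Concatenate remaining + first: "albg" + "lh" = "albglh"

albglh


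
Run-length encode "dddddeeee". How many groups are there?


Input: dddddeeee
Scanning for consecutive runs:
  Group 1: 'd' x 5 (positions 0-4)
  Group 2: 'e' x 4 (positions 5-8)
Total groups: 2

2


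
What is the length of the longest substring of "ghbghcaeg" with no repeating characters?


Input: "ghbghcaeg"
Sliding window (track last position of each char):
  Position 0 ('g'): window [0,0] length 1 -- new best
  Position 1 ('h'): window [0,1] length 2 -- new best
  Position 2 ('b'): window [0,2] length 3 -- new best
  Position 3 ('g'): repeat (last at 0), move window start to 1
  Position 3 ('g'): window [1,3] length 3
  Position 4 ('h'): repeat (last at 1), move window start to 2
  Position 4 ('h'): window [2,4] length 3
  Position 5 ('c'): window [2,5] length 4 -- new best
  Position 6 ('a'): window [2,6] length 5 -- new best
  Position 7 ('e'): window [2,7] length 6 -- new best
  Position 8 ('g'): repeat (last at 3), move window start to 4
  Position 8 ('g'): window [4,8] length 5
Longest substring with no repeats: "bghcae" with length 6

6


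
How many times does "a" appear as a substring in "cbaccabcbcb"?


Searching for "a" in "cbaccabcbcb"
Scanning each position:
  Position 0: "c" => no
  Position 1: "b" => no
  Position 2: "a" => MATCH
  Position 3: "c" => no
  Position 4: "c" => no
  Position 5: "a" => MATCH
  Position 6: "b" => no
  Position 7: "c" => no
  Position 8: "b" => no
  Position 9: "c" => no
  Position 10: "b" => no
Total occurrences: 2

2


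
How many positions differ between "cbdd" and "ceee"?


Comparing "cbdd" and "ceee" position by position:
  Position 0: 'c' vs 'c' => same
  Position 1: 'b' vs 'e' => DIFFER
  Position 2: 'd' vs 'e' => DIFFER
  Position 3: 'd' vs 'e' => DIFFER
Positions that differ: 3

3


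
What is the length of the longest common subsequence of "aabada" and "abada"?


LCS of "aabada" and "abada"
DP table:
           a    b    a    d    a
      0    0    0    0    0    0
  a   0    1    1    1    1    1
  a   0    1    1    2    2    2
  b   0    1    2    2    2    2
  a   0    1    2    3    3    3
  d   0    1    2    3    4    4
  a   0    1    2    3    4    5
LCS length = dp[6][5] = 5

5


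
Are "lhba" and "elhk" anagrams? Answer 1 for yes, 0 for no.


Strings: "lhba", "elhk"
Sorted first:  abhl
Sorted second: ehkl
Differ at position 0: 'a' vs 'e' => not anagrams

0


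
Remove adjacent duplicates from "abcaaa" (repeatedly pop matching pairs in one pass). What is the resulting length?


Input: abcaaa
Stack-based adjacent duplicate removal:
  Read 'a': push. Stack: a
  Read 'b': push. Stack: ab
  Read 'c': push. Stack: abc
  Read 'a': push. Stack: abca
  Read 'a': matches stack top 'a' => pop. Stack: abc
  Read 'a': push. Stack: abca
Final stack: "abca" (length 4)

4
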